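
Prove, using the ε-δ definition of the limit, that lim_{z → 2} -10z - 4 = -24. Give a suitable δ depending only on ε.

Let ε > 0 be given. We need δ > 0 so that 0 < |z − 2| < δ implies |(-10z - 4) + 24| < ε.
Since (-10z - 4) + 24 = -10(z − 2), we have |(-10z - 4) + 24| = 10|z − 2|.
Thus it suffices that |z − 2| < ε/10.
Take δ = ε/10. If 0 < |z − 2| < δ then |(-10z - 4) + 24| = 10|z − 2| < 10·(ε/10) = ε.

δ = ε/10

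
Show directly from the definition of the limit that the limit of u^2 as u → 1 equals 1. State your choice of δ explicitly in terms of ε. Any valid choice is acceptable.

Let ε > 0 be given. We seek δ > 0 with 0 < |u − 1| < δ ⇒ |u^2 − 1| < ε.
Factor: u^2 − 1 = (u − 1)(u + 1), so |u^2 − 1| = |u − 1|·|u + 1|.
Restrict δ ≤ 1. Then |u − 1| < 1 gives |u| < 2, so by the triangle inequality |u + 1| ≤ 2 + 1 = 3.
Hence |u^2 − 1| ≤ 3|u − 1|, which is < ε once |u − 1| < ε/3.
Take δ = min(1, ε/3). If 0 < |u − 1| < δ then both bounds hold and |u^2 − 1| ≤ 3|u − 1| < 3·(ε/3) = ε.

δ = min(1, ε/3)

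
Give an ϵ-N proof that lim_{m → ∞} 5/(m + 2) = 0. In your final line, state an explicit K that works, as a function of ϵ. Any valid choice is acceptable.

K = 5/ϵ

Let ϵ > 0. For m ≥ 1, |5/(m + 2) − 0| = 5/(m + 2) ≤ 5/m.
We need 5/m < ϵ, i.e. m > 5/ϵ.
Take K = 5/ϵ. If m > K then |5/(m + 2)| ≤ 5/m < ϵ.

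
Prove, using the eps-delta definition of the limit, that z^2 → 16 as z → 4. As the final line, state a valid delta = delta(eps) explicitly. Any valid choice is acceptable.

delta = min(2, eps/10)

Let eps > 0. We seek delta > 0 with 0 < |z − 4| < delta ⇒ |z^2 − 16| < eps.
Factor: z^2 − 16 = (z − 4)(z + 4), so |z^2 − 16| = |z − 4|·|z + 4|.
Restrict delta ≤ 2. Then |z − 4| < 2 gives |z| < 6, so by the triangle inequality |z + 4| ≤ 6 + 4 = 10.
Hence |z^2 − 16| ≤ 10|z − 4|, which is < eps once |z − 4| < eps/10.
Take delta = min(2, eps/10). If 0 < |z − 4| < delta then both bounds hold and |z^2 − 16| ≤ 10|z − 4| < 10·(eps/10) = eps.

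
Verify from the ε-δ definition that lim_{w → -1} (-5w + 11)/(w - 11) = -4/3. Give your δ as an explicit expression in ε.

Let ε > 0 be given. We want δ > 0 with 0 < |w + 1| < δ ⇒ |(-5w + 11)/(w - 11) + 4/3| < ε.
Combining over a common denominator, (-5w + 11)/(w - 11) + 4/3 = [(-5w + 11)·(-12) − 16·(w - 11)] / [(-12)·(w - 11)] = 44(w + 1) / ((-12)(w - 11)).
So |(-5w + 11)/(w - 11) + 4/3| = 44|w + 1| / (12·|w − 11|).
Require δ ≤ 6, so |w − 11| ≥ |-12| − |w + 1| > 12 − 6 = 6.
Hence |(-5w + 11)/(w - 11) + 4/3| < 44|w + 1|/(12·6) = (11/18)|w + 1|, which is < ε once |w + 1| < (18/11)ε.
Take δ = min(6, (18/11)ε). Then 0 < |w + 1| < δ forces both bounds, so |(-5w + 11)/(w - 11) + 4/3| < ε.

δ = min(6, (18/11)ε)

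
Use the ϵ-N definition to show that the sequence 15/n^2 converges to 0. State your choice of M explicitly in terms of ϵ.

Let ϵ > 0. For n ≥ 1, |15/n^2 − 0| = 15/n^2.
15/n^2 < ϵ ⇔ n^2 > 15/ϵ ⇔ n > (15/ϵ)^{1/2}.
Take M = (15/ϵ)^{1/2}. Then n > M implies 15/n^2 < ϵ.

M = (15/ϵ)^{1/2}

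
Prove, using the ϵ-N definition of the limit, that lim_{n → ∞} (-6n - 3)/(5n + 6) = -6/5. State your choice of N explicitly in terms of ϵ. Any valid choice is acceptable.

N = (21/25)/ϵ

Suppose ϵ > 0. For n ≥ 1, |(-6n - 3)/(5n + 6) + 6/5| = |21|/(5(5n + 6)) = 21/(5(5n + 6)).
Since 5n + 6 ≥ 5n for n ≥ 1, this is ≤ 21/(5·5n) = (21/25)/n.
So |(-6n - 3)/(5n + 6) + 6/5| < ϵ whenever n > (21/25)/ϵ.
Take N = (21/25)/ϵ. If n > N then |(-6n - 3)/(5n + 6) + 6/5| ≤ (21/25)/n < ϵ.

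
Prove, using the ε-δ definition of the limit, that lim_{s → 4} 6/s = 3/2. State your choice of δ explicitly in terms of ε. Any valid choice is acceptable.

δ = min(2, (4/3)ε)

Let ε > 0. We seek δ > 0 such that 0 < |s − 4| < δ implies |6/s − (3/2)| < ε.
|6/s − (3/2)| = 6·|4 − s|/(4·|s|) = 6|s − 4|/(4|s|).
Require δ ≤ 2 so that |s| > 4 − 2 = 2, hence 4|s| > 8.
Then |6/s − (3/2)| < 6|s − 4|/8, which is < ε when |s − 4| < (4/3)ε.
Take δ = min(2, (4/3)ε). Then 0 < |s − 4| < δ gives both |s − 4| < 2 and |s − 4| < (4/3)ε, so |6/s − (3/2)| < ε.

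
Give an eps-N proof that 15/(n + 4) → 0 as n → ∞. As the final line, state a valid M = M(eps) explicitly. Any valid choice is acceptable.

M = 15/eps

Fix eps > 0. For n ≥ 1, |15/(n + 4) − 0| = 15/(n + 4) ≤ 15/n.
We need 15/n < eps, i.e. n > 15/eps.
Take M = 15/eps. If n > M then |15/(n + 4)| ≤ 15/n < eps.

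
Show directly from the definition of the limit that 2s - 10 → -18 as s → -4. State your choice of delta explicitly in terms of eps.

delta = eps/2

Let eps > 0. We need delta > 0 so that 0 < |s + 4| < delta implies |(2s - 10) + 18| < eps.
Since (2s - 10) + 18 = 2(s + 4), we have |(2s - 10) + 18| = 2|s + 4|.
So 2|s + 4| < eps exactly when |s + 4| < eps/2.
Take delta = eps/2. If 0 < |s + 4| < delta then |(2s - 10) + 18| = 2|s + 4| < 2·(eps/2) = eps.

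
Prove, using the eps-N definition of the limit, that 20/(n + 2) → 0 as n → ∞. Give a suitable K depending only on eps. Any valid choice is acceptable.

K = 20/eps

Let eps > 0. For n ≥ 1, |20/(n + 2) − 0| = 20/(n + 2) ≤ 20/n.
We need 20/n < eps, i.e. n > 20/eps.
Take K = 20/eps. If n > K then |20/(n + 2)| ≤ 20/n < eps.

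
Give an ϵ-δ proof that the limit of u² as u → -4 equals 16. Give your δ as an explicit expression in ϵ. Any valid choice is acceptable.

Let ϵ > 0 be given. We seek δ > 0 with 0 < |u + 4| < δ ⇒ |u² − 16| < ϵ.
Factor: u² − 16 = (u + 4)(u - 4), so |u² − 16| = |u + 4|·|u - 4|.
Restrict δ ≤ 1. Then |u + 4| < 1 gives |u| < 5, so by the triangle inequality |u - 4| ≤ 5 + 4 = 9.
Hence |u² − 16| ≤ 9|u + 4|, which is < ϵ once |u + 4| < ϵ/9.
Take δ = min(1, ϵ/9). If 0 < |u + 4| < δ then both bounds hold and |u² − 16| ≤ 9|u + 4| < 9·(ϵ/9) = ϵ.

δ = min(1, ϵ/9)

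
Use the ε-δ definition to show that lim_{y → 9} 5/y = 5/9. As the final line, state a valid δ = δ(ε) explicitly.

Suppose ε > 0. We seek δ > 0 such that 0 < |y − 9| < δ implies |5/y − (5/9)| < ε.
|5/y − (5/9)| = 5·|9 − y|/(9·|y|) = 5|y − 9|/(9|y|).
Require δ ≤ 9/2 so that |y| > 9 − 9/2 = 9/2, hence 9|y| > 81/2.
Then |5/y − (5/9)| < 5|y − 9|/(81/2), which is < ε when |y − 9| < (81/10)ε.
Take δ = min(9/2, (81/10)ε). Then 0 < |y − 9| < δ gives both |y − 9| < 9/2 and |y − 9| < (81/10)ε, so |5/y − (5/9)| < ε.

δ = min(9/2, (81/10)ε)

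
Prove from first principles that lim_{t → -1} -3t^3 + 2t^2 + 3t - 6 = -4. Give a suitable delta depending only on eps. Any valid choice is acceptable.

Let eps > 0. We want delta > 0 such that 0 < |t + 1| < delta implies |(-3t^3 + 2t^2 + 3t - 6) + 4| < eps.
(-3t^3 + 2t^2 + 3t - 6) + 4 = -3t^3 + 2t^2 + 3t - 2 = (t + 1)(-3t^2 + 5t - 2).
So |(-3t^3 + 2t^2 + 3t - 6) + 4| = |t + 1|·|-3t^2 + 5t - 2|.
Require delta ≤ 1. Then |t + 1| < 1 gives |t| < 2, and by the triangle inequality |-3t^2 + 5t - 2| ≤ 3·2^2 + 5·2 + 2 = 24.
Hence |(-3t^3 + 2t^2 + 3t - 6) + 4| ≤ 24|t + 1| < eps provided |t + 1| < eps/24.
Take delta = min(1, eps/24). Then 0 < |t + 1| < delta gives both |t + 1| < 1 and |t + 1| < eps/24, so |(-3t^3 + 2t^2 + 3t - 6) + 4| < eps.

delta = min(1, eps/24)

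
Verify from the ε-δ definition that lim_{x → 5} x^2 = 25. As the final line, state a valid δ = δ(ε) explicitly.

Fix ε > 0. We seek δ > 0 with 0 < |x − 5| < δ ⇒ |x^2 − 25| < ε.
Factor: x^2 − 25 = (x − 5)(x + 5), so |x^2 − 25| = |x − 5|·|x + 5|.
Impose δ ≤ 2 so that |x| < 7; then |x + 5| ≤ 12.
Hence |x^2 − 25| ≤ 12|x − 5|, which is < ε once |x − 5| < ε/12.
Take δ = min(2, ε/12). If 0 < |x − 5| < δ then both bounds hold and |x^2 − 25| ≤ 12|x − 5| < 12·(ε/12) = ε.

δ = min(2, ε/12)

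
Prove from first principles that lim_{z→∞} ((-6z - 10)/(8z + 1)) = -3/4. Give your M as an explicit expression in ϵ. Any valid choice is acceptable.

Let ϵ > 0. We seek M > 0 such that z > M implies |(-6z - 10)/(8z + 1) + 3/4| < ϵ.
(-6z - 10)/(8z + 1) + 3/4 = (8(-6z - 10) − (-6)(8z + 1)) / (8(8z + 1)) = -74/(8(8z + 1)).
For z > 0 we have 8z + 1 > 8z, so |(-6z - 10)/(8z + 1) + 3/4| = 74/(8(8z + 1)) < 74/(8·8z) = (37/32)/z.
Thus |(-6z - 10)/(8z + 1) + 3/4| < ϵ whenever z > (37/32)/ϵ.
Take M = (37/32)/ϵ. If z > M then |(-6z - 10)/(8z + 1) + 3/4| < (37/32)/z < ϵ.

M = (37/32)/ϵ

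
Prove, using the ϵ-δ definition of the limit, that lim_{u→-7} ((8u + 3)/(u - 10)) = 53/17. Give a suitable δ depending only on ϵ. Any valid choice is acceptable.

δ = min(17/2, (289/166)ϵ)

Suppose ϵ > 0. We want δ > 0 with 0 < |u + 7| < δ ⇒ |(8u + 3)/(u - 10) − (53/17)| < ϵ.
Combining over a common denominator, (8u + 3)/(u - 10) − (53/17) = [(8u + 3)·(-17) − (-53)·(u - 10)] / [(-17)·(u - 10)] = -83(u + 7) / ((-17)(u - 10)).
So |(8u + 3)/(u - 10) − (53/17)| = 83|u + 7| / (17·|u − 10|).
Require δ ≤ 17/2, so |u − 10| ≥ |-17| − |u + 7| > 17 − 17/2 = 17/2.
Hence |(8u + 3)/(u - 10) − (53/17)| < 83|u + 7|/(17·(17/2)) = (166/289)|u + 7|, which is < ϵ once |u + 7| < (289/166)ϵ.
Take δ = min(17/2, (289/166)ϵ). Then 0 < |u + 7| < δ forces both bounds, so |(8u + 3)/(u - 10) − (53/17)| < ϵ.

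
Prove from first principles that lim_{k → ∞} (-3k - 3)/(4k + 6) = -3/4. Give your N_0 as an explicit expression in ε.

Fix ε > 0. For k ≥ 1, |(-3k - 3)/(4k + 6) + 3/4| = |6|/(4(4k + 6)) = 6/(4(4k + 6)).
Since 4k + 6 ≥ 4k for k ≥ 1, this is ≤ 6/(4·4k) = (3/8)/k.
So |(-3k - 3)/(4k + 6) + 3/4| < ε whenever k > (3/8)/ε.
Take N_0 = (3/8)/ε. If k > N_0 then |(-3k - 3)/(4k + 6) + 3/4| ≤ (3/8)/k < ε.

N_0 = (3/8)/ε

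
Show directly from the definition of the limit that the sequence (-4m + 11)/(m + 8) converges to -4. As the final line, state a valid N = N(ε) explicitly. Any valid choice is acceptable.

N = 43/ε

Let ε > 0. For m ≥ 1, |(-4m + 11)/(m + 8) + 4| = |43|/((m + 8)) = 43/((m + 8)).
Since m + 8 ≥ m for m ≥ 1, this is ≤ 43/(m) = 43/m.
So |(-4m + 11)/(m + 8) + 4| < ε whenever m > 43/ε.
Take N = 43/ε. If m > N then |(-4m + 11)/(m + 8) + 4| ≤ 43/m < ε.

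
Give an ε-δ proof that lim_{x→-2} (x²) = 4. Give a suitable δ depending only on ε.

δ = min(1, ε/5)

Fix ε > 0. We seek δ > 0 with 0 < |x + 2| < δ ⇒ |x² − 4| < ε.
Factor: x² − 4 = (x + 2)(x - 2), so |x² − 4| = |x + 2|·|x - 2|.
Impose δ ≤ 1 so that |x| < 3; then |x - 2| ≤ 5.
Hence |x² − 4| ≤ 5|x + 2|, which is < ε once |x + 2| < ε/5.
Take δ = min(1, ε/5). If 0 < |x + 2| < δ then both bounds hold and |x² − 4| ≤ 5|x + 2| < 5·(ε/5) = ε.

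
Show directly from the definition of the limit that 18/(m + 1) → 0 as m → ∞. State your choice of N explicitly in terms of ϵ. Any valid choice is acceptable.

N = 18/ϵ

Suppose ϵ > 0. For m ≥ 1, |18/(m + 1) − 0| = 18/(m + 1) ≤ 18/m.
We need 18/m < ϵ, i.e. m > 18/ϵ.
Take N = 18/ϵ. If m > N then |18/(m + 1)| ≤ 18/m < ϵ.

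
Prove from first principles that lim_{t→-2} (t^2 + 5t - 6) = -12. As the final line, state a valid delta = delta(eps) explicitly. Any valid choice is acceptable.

delta = min(2, eps/7)

Suppose eps > 0. We want delta > 0 such that 0 < |t + 2| < delta implies |(t^2 + 5t - 6) + 12| < eps.
(t^2 + 5t - 6) + 12 = t^2 + 5t + 6 = (t + 2)(t + 3).
So |(t^2 + 5t - 6) + 12| = |t + 2|·|t + 3|.
Assume first that |t + 2| < 2, so |t| < 4. Then |t + 3| ≤ 4 + 3 = 7.
Hence |(t^2 + 5t - 6) + 12| ≤ 7|t + 2| < eps provided |t + 2| < eps/7.
Take delta = min(2, eps/7). Then 0 < |t + 2| < delta gives both |t + 2| < 2 and |t + 2| < eps/7, so |(t^2 + 5t - 6) + 12| < eps.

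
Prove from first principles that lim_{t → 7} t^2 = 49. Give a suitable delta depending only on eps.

delta = min(1, eps/15)

Let eps > 0 be given. We seek delta > 0 with 0 < |t − 7| < delta ⇒ |t^2 − 49| < eps.
Factor: t^2 − 49 = (t − 7)(t + 7), so |t^2 − 49| = |t − 7|·|t + 7|.
Restrict delta ≤ 1. Then |t − 7| < 1 gives |t| < 8, so by the triangle inequality |t + 7| ≤ 8 + 7 = 15.
Hence |t^2 − 49| ≤ 15|t − 7|, which is < eps once |t − 7| < eps/15.
Take delta = min(1, eps/15). If 0 < |t − 7| < delta then both bounds hold and |t^2 − 49| ≤ 15|t − 7| < 15·(eps/15) = eps.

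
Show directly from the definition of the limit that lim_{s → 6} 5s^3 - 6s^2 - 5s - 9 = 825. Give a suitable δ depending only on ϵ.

Suppose ϵ > 0. We want δ > 0 such that 0 < |s − 6| < δ implies |(5s^3 - 6s^2 - 5s - 9) − 825| < ϵ.
(5s^3 - 6s^2 - 5s - 9) − 825 = 5s^3 - 6s^2 - 5s - 834 = (s − 6)(5s^2 + 24s + 139).
So |(5s^3 - 6s^2 - 5s - 9) − 825| = |s − 6|·|5s^2 + 24s + 139|.
Assume first that |s − 6| < 1, so |s| < 7. Then |5s^2 + 24s + 139| ≤ 5·7^2 + 24·7 + 139 = 552.
Hence |(5s^3 - 6s^2 - 5s - 9) − 825| ≤ 552|s − 6| < ϵ provided |s − 6| < ϵ/552.
Choosing δ = min(1, ϵ/552) ensures both conditions, hence |(5s^3 - 6s^2 - 5s - 9) − 825| < ϵ.

δ = min(1, ϵ/552)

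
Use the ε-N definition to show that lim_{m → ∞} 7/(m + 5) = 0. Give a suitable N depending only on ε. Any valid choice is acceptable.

N = 7/ε

Suppose ε > 0. For m ≥ 1, |7/(m + 5) − 0| = 7/(m + 5) ≤ 7/m.
We need 7/m < ε, i.e. m > 7/ε.
Take N = 7/ε. If m > N then |7/(m + 5)| ≤ 7/m < ε.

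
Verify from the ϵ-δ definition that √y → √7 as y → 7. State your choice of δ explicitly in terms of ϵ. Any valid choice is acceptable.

Suppose ϵ > 0. We want δ > 0 such that 0 < |y − 7| < δ implies |√y − √7| < ϵ.
Rationalise: √y − √7 = (y − 7)/(√y + √7), so |√y − √7| = |y − 7|/(√y + √7).
Restrict δ ≤ 7 so that |y − 7| < 7 forces y > 0, and then √y + √7 > √7.
Hence |√y − √7| < |y − 7|/√7, which is < ϵ once |y − 7| < √7·ϵ.
Take δ = min(7, √7·ϵ). If 0 < |y − 7| < δ then y > 0 and |√y − √7| < |y − 7|/√7 < ϵ.

δ = min(7, √7·ϵ)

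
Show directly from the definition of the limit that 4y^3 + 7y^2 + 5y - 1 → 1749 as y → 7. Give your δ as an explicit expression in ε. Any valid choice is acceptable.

δ = min(1, ε/786)

Let ε > 0. We want δ > 0 such that 0 < |y − 7| < δ implies |(4y^3 + 7y^2 + 5y - 1) − 1749| < ε.
(4y^3 + 7y^2 + 5y - 1) − 1749 = 4y^3 + 7y^2 + 5y - 1750 = (y − 7)(4y^2 + 35y + 250).
So |(4y^3 + 7y^2 + 5y - 1) − 1749| = |y − 7|·|4y^2 + 35y + 250|.
Require δ ≤ 1. Then |y − 7| < 1 gives |y| < 8, and by the triangle inequality |4y^2 + 35y + 250| ≤ 4·8^2 + 35·8 + 250 = 786.
Hence |(4y^3 + 7y^2 + 5y - 1) − 1749| ≤ 786|y − 7| < ε provided |y − 7| < ε/786.
Choosing δ = min(1, ε/786) ensures both conditions, hence |(4y^3 + 7y^2 + 5y - 1) − 1749| < ε.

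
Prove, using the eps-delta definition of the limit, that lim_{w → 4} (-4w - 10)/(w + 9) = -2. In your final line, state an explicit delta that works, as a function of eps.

delta = min(13/2, (13/4)eps)

Let eps > 0. We want delta > 0 with 0 < |w − 4| < delta ⇒ |(-4w - 10)/(w + 9) + 2| < eps.
Combining over a common denominator, (-4w - 10)/(w + 9) + 2 = [(-4w - 10)·13 − (-26)·(w + 9)] / [13·(w + 9)] = -26(w − 4) / (13(w + 9)).
So |(-4w - 10)/(w + 9) + 2| = 26|w − 4| / (13·|w + 9|).
Restrict delta ≤ 13/2. Then |w − 4| < 13/2 gives |w + 9| = |(w − 4) + 13| ≥ 13 − 13/2 = 13/2.
Hence |(-4w - 10)/(w + 9) + 2| < 26|w − 4|/(13·(13/2)) = (4/13)|w − 4|, which is < eps once |w − 4| < (13/4)eps.
Take delta = min(13/2, (13/4)eps). Then 0 < |w − 4| < delta forces both bounds, so |(-4w - 10)/(w + 9) + 2| < eps.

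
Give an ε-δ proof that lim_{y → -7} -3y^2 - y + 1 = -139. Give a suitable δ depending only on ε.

δ = min(2, ε/47)

Fix ε > 0. We want δ > 0 such that 0 < |y + 7| < δ implies |(-3y^2 - y + 1) + 139| < ε.
(-3y^2 - y + 1) + 139 = -3y^2 - y + 140 = (y + 7)(-3y + 20).
So |(-3y^2 - y + 1) + 139| = |y + 7|·|-3y + 20|.
Require δ ≤ 2. Then |y + 7| < 2 gives |y| < 9, and by the triangle inequality |-3y + 20| ≤ 3·9 + 20 = 47.
Hence |(-3y^2 - y + 1) + 139| ≤ 47|y + 7| < ε provided |y + 7| < ε/47.
Take δ = min(2, ε/47). Then 0 < |y + 7| < δ gives both |y + 7| < 2 and |y + 7| < ε/47, so |(-3y^2 - y + 1) + 139| < ε.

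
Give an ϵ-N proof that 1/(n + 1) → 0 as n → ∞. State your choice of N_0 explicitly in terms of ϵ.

N_0 = 1/ϵ

Let ϵ > 0 be given. For n ≥ 1, |1/(n + 1) − 0| = 1/(n + 1) ≤ 1/n.
We need 1/n < ϵ, i.e. n > 1/ϵ.
Take N_0 = 1/ϵ. If n > N_0 then |1/(n + 1)| ≤ 1/n < ϵ.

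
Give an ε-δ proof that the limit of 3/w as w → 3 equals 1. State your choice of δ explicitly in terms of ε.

Let ε > 0. We seek δ > 0 such that 0 < |w − 3| < δ implies |3/w − 1| < ε.
|3/w − 1| = 3·|3 − w|/(3·|w|) = 3|w − 3|/(3|w|).
Require δ ≤ 3/2 so that |w| > 3 − 3/2 = 3/2, hence 3|w| > 9/2.
Then |3/w − 1| < 3|w − 3|/(9/2), which is < ε when |w − 3| < (3/2)ε.
Take δ = min(3/2, (3/2)ε). Then 0 < |w − 3| < δ gives both |w − 3| < 3/2 and |w − 3| < (3/2)ε, so |3/w − 1| < ε.

δ = min(3/2, (3/2)ε)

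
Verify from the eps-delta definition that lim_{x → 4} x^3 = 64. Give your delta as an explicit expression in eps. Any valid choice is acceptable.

Suppose eps > 0. We seek delta > 0 with 0 < |x − 4| < delta ⇒ |x^3 − 64| < eps.
Factor: x^3 − 64 = (x − 4)(x^2 + 4x + 16), so |x^3 − 64| = |x − 4|·|x^2 + 4x + 16|.
Impose delta ≤ 1 so that |x| < 5; then |x^2 + 4x + 16| ≤ 61.
Hence |x^3 − 64| ≤ 61|x − 4|, which is < eps once |x − 4| < eps/61.
Take delta = min(1, eps/61). If 0 < |x − 4| < delta then both bounds hold and |x^3 − 64| ≤ 61|x − 4| < 61·(eps/61) = eps.

delta = min(1, eps/61)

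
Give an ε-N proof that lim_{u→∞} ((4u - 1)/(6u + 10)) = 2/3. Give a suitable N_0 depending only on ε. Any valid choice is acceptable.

N_0 = (23/18)/ε

Fix ε > 0. We seek N_0 > 0 such that u > N_0 implies |(4u - 1)/(6u + 10) − (2/3)| < ε.
(4u - 1)/(6u + 10) − (2/3) = (6(4u - 1) − 4(6u + 10)) / (6(6u + 10)) = -46/(6(6u + 10)).
For u > 0 we have 6u + 10 > 6u, so |(4u - 1)/(6u + 10) − (2/3)| = 46/(6(6u + 10)) < 46/(6·6u) = (23/18)/u.
Thus |(4u - 1)/(6u + 10) − (2/3)| < ε whenever u > (23/18)/ε.
Take N_0 = (23/18)/ε. If u > N_0 then |(4u - 1)/(6u + 10) − (2/3)| < (23/18)/u < ε.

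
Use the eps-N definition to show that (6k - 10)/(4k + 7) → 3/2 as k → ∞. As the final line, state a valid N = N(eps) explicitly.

N = (41/8)/eps

Fix eps > 0. For k ≥ 1, |(6k - 10)/(4k + 7) − (3/2)| = |-82|/(4(4k + 7)) = 82/(4(4k + 7)).
Since 4k + 7 ≥ 4k for k ≥ 1, this is ≤ 82/(4·4k) = (41/8)/k.
So |(6k - 10)/(4k + 7) − (3/2)| < eps whenever k > (41/8)/eps.
Take N = (41/8)/eps. If k > N then |(6k - 10)/(4k + 7) − (3/2)| ≤ (41/8)/k < eps.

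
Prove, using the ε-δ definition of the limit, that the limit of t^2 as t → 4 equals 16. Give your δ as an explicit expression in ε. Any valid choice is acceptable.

Fix ε > 0. We seek δ > 0 with 0 < |t − 4| < δ ⇒ |t^2 − 16| < ε.
Factor: t^2 − 16 = (t − 4)(t + 4), so |t^2 − 16| = |t − 4|·|t + 4|.
Restrict δ ≤ 1. Then |t − 4| < 1 gives |t| < 5, so by the triangle inequality |t + 4| ≤ 5 + 4 = 9.
Hence |t^2 − 16| ≤ 9|t − 4|, which is < ε once |t − 4| < ε/9.
Take δ = min(1, ε/9). If 0 < |t − 4| < δ then both bounds hold and |t^2 − 16| ≤ 9|t − 4| < 9·(ε/9) = ε.

δ = min(1, ε/9)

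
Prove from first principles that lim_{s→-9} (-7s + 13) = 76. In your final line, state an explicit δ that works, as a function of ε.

Suppose ε > 0. We need δ > 0 so that 0 < |s + 9| < δ implies |(-7s + 13) − 76| < ε.
|(-7s + 13) − 76| = |-7s - 63| = 7|s + 9|.
So 7|s + 9| < ε exactly when |s + 9| < ε/7.
Take δ = ε/7. If 0 < |s + 9| < δ then |(-7s + 13) − 76| = 7|s + 9| < 7·(ε/7) = ε.

δ = ε/7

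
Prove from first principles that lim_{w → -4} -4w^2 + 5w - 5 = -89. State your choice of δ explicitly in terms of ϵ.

Fix ϵ > 0. We want δ > 0 such that 0 < |w + 4| < δ implies |(-4w^2 + 5w - 5) + 89| < ϵ.
(-4w^2 + 5w - 5) + 89 = -4w^2 + 5w + 84 = (w + 4)(-4w + 21).
So |(-4w^2 + 5w - 5) + 89| = |w + 4|·|-4w + 21|.
Assume first that |w + 4| < 1, so |w| < 5. Then |-4w + 21| ≤ 4·5 + 21 = 41.
Hence |(-4w^2 + 5w - 5) + 89| ≤ 41|w + 4| < ϵ provided |w + 4| < ϵ/41.
Choosing δ = min(1, ϵ/41) ensures both conditions, hence |(-4w^2 + 5w - 5) + 89| < ϵ.

δ = min(1, ϵ/41)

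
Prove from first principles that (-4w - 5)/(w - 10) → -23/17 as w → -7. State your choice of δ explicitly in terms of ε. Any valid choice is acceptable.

Let ε > 0. We want δ > 0 with 0 < |w + 7| < δ ⇒ |(-4w - 5)/(w - 10) + 23/17| < ε.
Combining over a common denominator, (-4w - 5)/(w - 10) + 23/17 = [(-4w - 5)·(-17) − 23·(w - 10)] / [(-17)·(w - 10)] = 45(w + 7) / ((-17)(w - 10)).
So |(-4w - 5)/(w - 10) + 23/17| = 45|w + 7| / (17·|w − 10|).
Restrict δ ≤ 17/2. Then |w + 7| < 17/2 gives |w − 10| = |(w + 7) + (-17)| ≥ 17 − 17/2 = 17/2.
Hence |(-4w - 5)/(w - 10) + 23/17| < 45|w + 7|/(17·(17/2)) = (90/289)|w + 7|, which is < ε once |w + 7| < (289/90)ε.
Take δ = min(17/2, (289/90)ε). Then 0 < |w + 7| < δ forces both bounds, so |(-4w - 5)/(w - 10) + 23/17| < ε.

δ = min(17/2, (289/90)ε)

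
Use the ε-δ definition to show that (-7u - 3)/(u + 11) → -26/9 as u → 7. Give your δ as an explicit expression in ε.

Let ε > 0. We want δ > 0 with 0 < |u − 7| < δ ⇒ |(-7u - 3)/(u + 11) + 26/9| < ε.
Combining over a common denominator, (-7u - 3)/(u + 11) + 26/9 = [(-7u - 3)·18 − (-52)·(u + 11)] / [18·(u + 11)] = -74(u − 7) / (18(u + 11)).
So |(-7u - 3)/(u + 11) + 26/9| = 74|u − 7| / (18·|u + 11|).
Require δ ≤ 9, so |u + 11| ≥ |18| − |u − 7| > 18 − 9 = 9.
Hence |(-7u - 3)/(u + 11) + 26/9| < 74|u − 7|/(18·9) = (37/81)|u − 7|, which is < ε once |u − 7| < (81/37)ε.
Take δ = min(9, (81/37)ε). Then 0 < |u − 7| < δ forces both bounds, so |(-7u - 3)/(u + 11) + 26/9| < ε.

δ = min(9, (81/37)ε)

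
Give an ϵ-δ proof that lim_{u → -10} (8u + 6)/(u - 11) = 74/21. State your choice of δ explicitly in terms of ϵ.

Suppose ϵ > 0. We want δ > 0 with 0 < |u + 10| < δ ⇒ |(8u + 6)/(u - 11) − (74/21)| < ϵ.
Combining over a common denominator, (8u + 6)/(u - 11) − (74/21) = [(8u + 6)·(-21) − (-74)·(u - 11)] / [(-21)·(u - 11)] = -94(u + 10) / ((-21)(u - 11)).
So |(8u + 6)/(u - 11) − (74/21)| = 94|u + 10| / (21·|u − 11|).
Require δ ≤ 21/2, so |u − 11| ≥ |-21| − |u + 10| > 21 − 21/2 = 21/2.
Hence |(8u + 6)/(u - 11) − (74/21)| < 94|u + 10|/(21·(21/2)) = (188/441)|u + 10|, which is < ϵ once |u + 10| < (441/188)ϵ.
Take δ = min(21/2, (441/188)ϵ). Then 0 < |u + 10| < δ forces both bounds, so |(8u + 6)/(u - 11) − (74/21)| < ϵ.

δ = min(21/2, (441/188)ϵ)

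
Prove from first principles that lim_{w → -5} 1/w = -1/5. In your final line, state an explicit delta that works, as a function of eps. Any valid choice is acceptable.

Fix eps > 0. We seek delta > 0 such that 0 < |w + 5| < delta implies |1/w + 1/5| < eps.
|1/w + 1/5| = |-5 − w|/(5·|w|) = |w + 5|/(5|w|).
Require delta ≤ 5/2 so that |w| > 5 − 5/2 = 5/2, hence 5|w| > 25/2.
Then |1/w + 1/5| < |w + 5|/(25/2), which is < eps when |w + 5| < (25/2)eps.
Take delta = min(5/2, (25/2)eps). Then 0 < |w + 5| < delta gives both |w + 5| < 5/2 and |w + 5| < (25/2)eps, so |1/w + 1/5| < eps.

delta = min(5/2, (25/2)eps)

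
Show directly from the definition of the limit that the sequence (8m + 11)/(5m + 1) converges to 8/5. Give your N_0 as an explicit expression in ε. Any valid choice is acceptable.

N_0 = (47/25)/ε

Let ε > 0 be given. For m ≥ 1, |(8m + 11)/(5m + 1) − (8/5)| = |47|/(5(5m + 1)) = 47/(5(5m + 1)).
Since 5m + 1 ≥ 5m for m ≥ 1, this is ≤ 47/(5·5m) = (47/25)/m.
So |(8m + 11)/(5m + 1) − (8/5)| < ε whenever m > (47/25)/ε.
Take N_0 = (47/25)/ε. If m > N_0 then |(8m + 11)/(5m + 1) − (8/5)| ≤ (47/25)/m < ε.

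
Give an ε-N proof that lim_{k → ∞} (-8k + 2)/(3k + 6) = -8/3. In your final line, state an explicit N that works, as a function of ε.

N = 6/ε

Suppose ε > 0. For k ≥ 1, |(-8k + 2)/(3k + 6) + 8/3| = |54|/(3(3k + 6)) = 54/(3(3k + 6)).
Since 3k + 6 ≥ 3k for k ≥ 1, this is ≤ 54/(3·3k) = 6/k.
So |(-8k + 2)/(3k + 6) + 8/3| < ε whenever k > 6/ε.
Take N = 6/ε. If k > N then |(-8k + 2)/(3k + 6) + 8/3| ≤ 6/k < ε.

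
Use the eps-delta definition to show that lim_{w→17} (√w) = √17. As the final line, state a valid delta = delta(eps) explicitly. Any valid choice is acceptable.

delta = min(17, √17·eps)

Fix eps > 0. We want delta > 0 such that 0 < |w − 17| < delta implies |√w − √17| < eps.
Multiplying by the conjugate, |√w − √17| = |w − 17|/(√w + √17).
Restrict delta ≤ 17 so that |w − 17| < 17 forces w > 0, and then √w + √17 > √17.
Hence |√w − √17| < |w − 17|/√17, which is < eps once |w − 17| < √17·eps.
Take delta = min(17, √17·eps). If 0 < |w − 17| < delta then w > 0 and |√w − √17| < |w − 17|/√17 < eps.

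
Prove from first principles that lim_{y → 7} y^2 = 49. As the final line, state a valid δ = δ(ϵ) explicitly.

Let ϵ > 0. We seek δ > 0 with 0 < |y − 7| < δ ⇒ |y^2 − 49| < ϵ.
Factor: y^2 − 49 = (y − 7)(y + 7), so |y^2 − 49| = |y − 7|·|y + 7|.
Restrict δ ≤ 2. Then |y − 7| < 2 gives |y| < 9, so by the triangle inequality |y + 7| ≤ 9 + 7 = 16.
Hence |y^2 − 49| ≤ 16|y − 7|, which is < ϵ once |y − 7| < ϵ/16.
Take δ = min(2, ϵ/16). If 0 < |y − 7| < δ then both bounds hold and |y^2 − 49| ≤ 16|y − 7| < 16·(ϵ/16) = ϵ.

δ = min(2, ϵ/16)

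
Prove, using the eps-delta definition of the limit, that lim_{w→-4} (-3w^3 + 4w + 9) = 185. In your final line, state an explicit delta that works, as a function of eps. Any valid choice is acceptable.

delta = min(1, eps/179)

Let eps > 0. We want delta > 0 such that 0 < |w + 4| < delta implies |(-3w^3 + 4w + 9) − 185| < eps.
(-3w^3 + 4w + 9) − 185 = -3w^3 + 4w - 176 = (w + 4)(-3w^2 + 12w - 44).
So |(-3w^3 + 4w + 9) − 185| = |w + 4|·|-3w^2 + 12w - 44|.
Require delta ≤ 1. Then |w + 4| < 1 gives |w| < 5, and by the triangle inequality |-3w^2 + 12w - 44| ≤ 3·5^2 + 12·5 + 44 = 179.
Hence |(-3w^3 + 4w + 9) − 185| ≤ 179|w + 4| < eps provided |w + 4| < eps/179.
Choosing delta = min(1, eps/179) ensures both conditions, hence |(-3w^3 + 4w + 9) − 185| < eps.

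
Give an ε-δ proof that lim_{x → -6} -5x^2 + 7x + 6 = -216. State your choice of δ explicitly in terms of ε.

δ = min(1, ε/72)

Suppose ε > 0. We want δ > 0 such that 0 < |x + 6| < δ implies |(-5x^2 + 7x + 6) + 216| < ε.
(-5x^2 + 7x + 6) + 216 = -5x^2 + 7x + 222 = (x + 6)(-5x + 37).
So |(-5x^2 + 7x + 6) + 216| = |x + 6|·|-5x + 37|.
Assume first that |x + 6| < 1, so |x| < 7. Then |-5x + 37| ≤ 5·7 + 37 = 72.
Hence |(-5x^2 + 7x + 6) + 216| ≤ 72|x + 6| < ε provided |x + 6| < ε/72.
Choosing δ = min(1, ε/72) ensures both conditions, hence |(-5x^2 + 7x + 6) + 216| < ε.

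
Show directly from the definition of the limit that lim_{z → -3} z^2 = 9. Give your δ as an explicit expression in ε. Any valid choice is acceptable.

δ = min(1, ε/7)

Let ε > 0 be given. We seek δ > 0 with 0 < |z + 3| < δ ⇒ |z^2 − 9| < ε.
Factor: z^2 − 9 = (z + 3)(z - 3), so |z^2 − 9| = |z + 3|·|z - 3|.
Restrict δ ≤ 1. Then |z + 3| < 1 gives |z| < 4, so by the triangle inequality |z - 3| ≤ 4 + 3 = 7.
Hence |z^2 − 9| ≤ 7|z + 3|, which is < ε once |z + 3| < ε/7.
Take δ = min(1, ε/7). If 0 < |z + 3| < δ then both bounds hold and |z^2 − 9| ≤ 7|z + 3| < 7·(ε/7) = ε.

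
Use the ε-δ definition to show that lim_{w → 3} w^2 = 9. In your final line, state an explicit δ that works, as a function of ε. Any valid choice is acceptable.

δ = min(1, ε/7)

Let ε > 0. We seek δ > 0 with 0 < |w − 3| < δ ⇒ |w^2 − 9| < ε.
Factor: w^2 − 9 = (w − 3)(w + 3), so |w^2 − 9| = |w − 3|·|w + 3|.
Impose δ ≤ 1 so that |w| < 4; then |w + 3| ≤ 7.
Hence |w^2 − 9| ≤ 7|w − 3|, which is < ε once |w − 3| < ε/7.
Take δ = min(1, ε/7). If 0 < |w − 3| < δ then both bounds hold and |w^2 − 9| ≤ 7|w − 3| < 7·(ε/7) = ε.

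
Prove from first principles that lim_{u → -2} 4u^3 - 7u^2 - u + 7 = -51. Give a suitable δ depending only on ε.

δ = min(1, ε/110)

Let ε > 0. We want δ > 0 such that 0 < |u + 2| < δ implies |(4u^3 - 7u^2 - u + 7) + 51| < ε.
(4u^3 - 7u^2 - u + 7) + 51 = 4u^3 - 7u^2 - u + 58 = (u + 2)(4u^2 - 15u + 29).
So |(4u^3 - 7u^2 - u + 7) + 51| = |u + 2|·|4u^2 - 15u + 29|.
Assume first that |u + 2| < 1, so |u| < 3. Then |4u^2 - 15u + 29| ≤ 4·3^2 + 15·3 + 29 = 110.
Hence |(4u^3 - 7u^2 - u + 7) + 51| ≤ 110|u + 2| < ε provided |u + 2| < ε/110.
Choosing δ = min(1, ε/110) ensures both conditions, hence |(4u^3 - 7u^2 - u + 7) + 51| < ε.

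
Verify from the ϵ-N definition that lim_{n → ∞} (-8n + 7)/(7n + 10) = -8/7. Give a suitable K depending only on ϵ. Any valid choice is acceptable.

Let ϵ > 0 be given. For n ≥ 1, |(-8n + 7)/(7n + 10) + 8/7| = |129|/(7(7n + 10)) = 129/(7(7n + 10)).
Since 7n + 10 ≥ 7n for n ≥ 1, this is ≤ 129/(7·7n) = (129/49)/n.
So |(-8n + 7)/(7n + 10) + 8/7| < ϵ whenever n > (129/49)/ϵ.
Take K = (129/49)/ϵ. If n > K then |(-8n + 7)/(7n + 10) + 8/7| ≤ (129/49)/n < ϵ.

K = (129/49)/ϵ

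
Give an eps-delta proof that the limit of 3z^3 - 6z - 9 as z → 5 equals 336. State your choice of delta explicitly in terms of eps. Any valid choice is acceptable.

delta = min(1, eps/267)

Suppose eps > 0. We want delta > 0 such that 0 < |z − 5| < delta implies |(3z^3 - 6z - 9) − 336| < eps.
(3z^3 - 6z - 9) − 336 = 3z^3 - 6z - 345 = (z − 5)(3z^2 + 15z + 69).
So |(3z^3 - 6z - 9) − 336| = |z − 5|·|3z^2 + 15z + 69|.
Assume first that |z − 5| < 1, so |z| < 6. Then |3z^2 + 15z + 69| ≤ 3·6^2 + 15·6 + 69 = 267.
Hence |(3z^3 - 6z - 9) − 336| ≤ 267|z − 5| < eps provided |z − 5| < eps/267.
Choosing delta = min(1, eps/267) ensures both conditions, hence |(3z^3 - 6z - 9) − 336| < eps.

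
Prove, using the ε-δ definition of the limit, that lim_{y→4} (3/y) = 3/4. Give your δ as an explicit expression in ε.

Fix ε > 0. We seek δ > 0 such that 0 < |y − 4| < δ implies |3/y − (3/4)| < ε.
|3/y − (3/4)| = 3·|4 − y|/(4·|y|) = 3|y − 4|/(4|y|).
Require δ ≤ 2 so that |y| > 4 − 2 = 2, hence 4|y| > 8.
Then |3/y − (3/4)| < 3|y − 4|/8, which is < ε when |y − 4| < (8/3)ε.
Take δ = min(2, (8/3)ε). Then 0 < |y − 4| < δ gives both |y − 4| < 2 and |y − 4| < (8/3)ε, so |3/y − (3/4)| < ε.

δ = min(2, (8/3)ε)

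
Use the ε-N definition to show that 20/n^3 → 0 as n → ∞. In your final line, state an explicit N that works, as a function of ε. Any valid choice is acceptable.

Fix ε > 0. For n ≥ 1, |20/n^3 − 0| = 20/n^3.
20/n^3 < ε ⇔ n^3 > 20/ε ⇔ n > (20/ε)^{1/3}.
Take N = (20/ε)^{1/3}. Then n > N implies 20/n^3 < ε.

N = (20/ε)^{1/3}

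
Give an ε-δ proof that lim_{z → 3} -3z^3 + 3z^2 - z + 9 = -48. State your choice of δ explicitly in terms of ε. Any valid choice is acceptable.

δ = min(1, ε/91)

Suppose ε > 0. We want δ > 0 such that 0 < |z − 3| < δ implies |(-3z^3 + 3z^2 - z + 9) + 48| < ε.
(-3z^3 + 3z^2 - z + 9) + 48 = -3z^3 + 3z^2 - z + 57 = (z − 3)(-3z^2 - 6z - 19).
So |(-3z^3 + 3z^2 - z + 9) + 48| = |z − 3|·|-3z^2 - 6z - 19|.
Require δ ≤ 1. Then |z − 3| < 1 gives |z| < 4, and by the triangle inequality |-3z^2 - 6z - 19| ≤ 3·4^2 + 6·4 + 19 = 91.
Hence |(-3z^3 + 3z^2 - z + 9) + 48| ≤ 91|z − 3| < ε provided |z − 3| < ε/91.
Choosing δ = min(1, ε/91) ensures both conditions, hence |(-3z^3 + 3z^2 - z + 9) + 48| < ε.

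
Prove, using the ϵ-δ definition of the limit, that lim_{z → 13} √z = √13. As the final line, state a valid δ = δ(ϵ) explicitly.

Let ϵ > 0 be given. We want δ > 0 such that 0 < |z − 13| < δ implies |√z − √13| < ϵ.
Rationalise: √z − √13 = (z − 13)/(√z + √13), so |√z − √13| = |z − 13|/(√z + √13).
Restrict δ ≤ 13 so that |z − 13| < 13 forces z > 0, and then √z + √13 > √13.
Hence |√z − √13| < |z − 13|/√13, which is < ϵ once |z − 13| < √13·ϵ.
Take δ = min(13, √13·ϵ). If 0 < |z − 13| < δ then z > 0 and |√z − √13| < |z − 13|/√13 < ϵ.

δ = min(13, √13·ϵ)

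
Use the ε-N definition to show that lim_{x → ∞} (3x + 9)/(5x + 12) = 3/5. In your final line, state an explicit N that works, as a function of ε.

Let ε > 0 be given. We seek N > 0 such that x > N implies |(3x + 9)/(5x + 12) − (3/5)| < ε.
(3x + 9)/(5x + 12) − (3/5) = (5(3x + 9) − 3(5x + 12)) / (5(5x + 12)) = 9/(5(5x + 12)).
For x > 0 we have 5x + 12 > 5x, so |(3x + 9)/(5x + 12) − (3/5)| = 9/(5(5x + 12)) < 9/(5·5x) = (9/25)/x.
Thus |(3x + 9)/(5x + 12) − (3/5)| < ε whenever x > (9/25)/ε.
Take N = (9/25)/ε. If x > N then |(3x + 9)/(5x + 12) − (3/5)| < (9/25)/x < ε.

N = (9/25)/ε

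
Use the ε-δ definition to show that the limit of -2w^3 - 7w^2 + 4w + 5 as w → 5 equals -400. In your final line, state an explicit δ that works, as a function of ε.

Suppose ε > 0. We want δ > 0 such that 0 < |w − 5| < δ implies |(-2w^3 - 7w^2 + 4w + 5) + 400| < ε.
(-2w^3 - 7w^2 + 4w + 5) + 400 = -2w^3 - 7w^2 + 4w + 405 = (w − 5)(-2w^2 - 17w - 81).
So |(-2w^3 - 7w^2 + 4w + 5) + 400| = |w − 5|·|-2w^2 - 17w - 81|.
Assume first that |w − 5| < 1, so |w| < 6. Then |-2w^2 - 17w - 81| ≤ 2·6^2 + 17·6 + 81 = 255.
Hence |(-2w^3 - 7w^2 + 4w + 5) + 400| ≤ 255|w − 5| < ε provided |w − 5| < ε/255.
Take δ = min(1, ε/255). Then 0 < |w − 5| < δ gives both |w − 5| < 1 and |w − 5| < ε/255, so |(-2w^3 - 7w^2 + 4w + 5) + 400| < ε.

δ = min(1, ε/255)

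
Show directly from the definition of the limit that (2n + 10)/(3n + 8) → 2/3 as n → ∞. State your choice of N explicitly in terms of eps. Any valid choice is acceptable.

N = (14/9)/eps

Fix eps > 0. For n ≥ 1, |(2n + 10)/(3n + 8) − (2/3)| = |14|/(3(3n + 8)) = 14/(3(3n + 8)).
Since 3n + 8 ≥ 3n for n ≥ 1, this is ≤ 14/(3·3n) = (14/9)/n.
So |(2n + 10)/(3n + 8) − (2/3)| < eps whenever n > (14/9)/eps.
Take N = (14/9)/eps. If n > N then |(2n + 10)/(3n + 8) − (2/3)| ≤ (14/9)/n < eps.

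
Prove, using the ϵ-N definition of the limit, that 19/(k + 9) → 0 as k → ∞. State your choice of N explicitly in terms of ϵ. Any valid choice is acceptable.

Suppose ϵ > 0. For k ≥ 1, |19/(k + 9) − 0| = 19/(k + 9) ≤ 19/k.
We need 19/k < ϵ, i.e. k > 19/ϵ.
Take N = 19/ϵ. If k > N then |19/(k + 9)| ≤ 19/k < ϵ.

N = 19/ϵ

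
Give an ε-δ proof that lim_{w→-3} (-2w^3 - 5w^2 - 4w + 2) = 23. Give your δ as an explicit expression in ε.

δ = min(1, ε/43)

Let ε > 0 be given. We want δ > 0 such that 0 < |w + 3| < δ implies |(-2w^3 - 5w^2 - 4w + 2) − 23| < ε.
(-2w^3 - 5w^2 - 4w + 2) − 23 = -2w^3 - 5w^2 - 4w - 21 = (w + 3)(-2w^2 + w - 7).
So |(-2w^3 - 5w^2 - 4w + 2) − 23| = |w + 3|·|-2w^2 + w - 7|.
Assume first that |w + 3| < 1, so |w| < 4. Then |-2w^2 + w - 7| ≤ 2·4^2 + 4 + 7 = 43.
Hence |(-2w^3 - 5w^2 - 4w + 2) − 23| ≤ 43|w + 3| < ε provided |w + 3| < ε/43.
Take δ = min(1, ε/43). Then 0 < |w + 3| < δ gives both |w + 3| < 1 and |w + 3| < ε/43, so |(-2w^3 - 5w^2 - 4w + 2) − 23| < ε.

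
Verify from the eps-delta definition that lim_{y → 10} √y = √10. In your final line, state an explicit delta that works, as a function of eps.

delta = min(10, √10·eps)

Fix eps > 0. We want delta > 0 such that 0 < |y − 10| < delta implies |√y − √10| < eps.
Multiplying by the conjugate, |√y − √10| = |y − 10|/(√y + √10).
Restrict delta ≤ 10 so that |y − 10| < 10 forces y > 0, and then √y + √10 > √10.
Hence |√y − √10| < |y − 10|/√10, which is < eps once |y − 10| < √10·eps.
Take delta = min(10, √10·eps). If 0 < |y − 10| < delta then y > 0 and |√y − √10| < |y − 10|/√10 < eps.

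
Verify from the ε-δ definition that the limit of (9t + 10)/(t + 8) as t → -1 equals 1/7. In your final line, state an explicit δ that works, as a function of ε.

δ = min(7/2, (49/124)ε)

Suppose ε > 0. We want δ > 0 with 0 < |t + 1| < δ ⇒ |(9t + 10)/(t + 8) − (1/7)| < ε.
Combining over a common denominator, (9t + 10)/(t + 8) − (1/7) = [(9t + 10)·7 − 1·(t + 8)] / [7·(t + 8)] = 62(t + 1) / (7(t + 8)).
So |(9t + 10)/(t + 8) − (1/7)| = 62|t + 1| / (7·|t + 8|).
Restrict δ ≤ 7/2. Then |t + 1| < 7/2 gives |t + 8| = |(t + 1) + 7| ≥ 7 − 7/2 = 7/2.
Hence |(9t + 10)/(t + 8) − (1/7)| < 62|t + 1|/(7·(7/2)) = (124/49)|t + 1|, which is < ε once |t + 1| < (49/124)ε.
Take δ = min(7/2, (49/124)ε). Then 0 < |t + 1| < δ forces both bounds, so |(9t + 10)/(t + 8) − (1/7)| < ε.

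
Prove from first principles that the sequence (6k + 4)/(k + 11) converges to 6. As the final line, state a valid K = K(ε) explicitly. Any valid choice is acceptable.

Let ε > 0 be given. For k ≥ 1, |(6k + 4)/(k + 11) − 6| = |-62|/((k + 11)) = 62/((k + 11)).
Since k + 11 ≥ k for k ≥ 1, this is ≤ 62/(k) = 62/k.
So |(6k + 4)/(k + 11) − 6| < ε whenever k > 62/ε.
Take K = 62/ε. If k > K then |(6k + 4)/(k + 11) − 6| ≤ 62/k < ε.

K = 62/ε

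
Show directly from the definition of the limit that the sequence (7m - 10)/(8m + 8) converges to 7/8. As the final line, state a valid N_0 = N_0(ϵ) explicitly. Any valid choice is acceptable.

N_0 = (17/8)/ϵ

Let ϵ > 0. For m ≥ 1, |(7m - 10)/(8m + 8) − (7/8)| = |-136|/(8(8m + 8)) = 136/(8(8m + 8)).
Since 8m + 8 ≥ 8m for m ≥ 1, this is ≤ 136/(8·8m) = (17/8)/m.
So |(7m - 10)/(8m + 8) − (7/8)| < ϵ whenever m > (17/8)/ϵ.
Take N_0 = (17/8)/ϵ. If m > N_0 then |(7m - 10)/(8m + 8) − (7/8)| ≤ (17/8)/m < ϵ.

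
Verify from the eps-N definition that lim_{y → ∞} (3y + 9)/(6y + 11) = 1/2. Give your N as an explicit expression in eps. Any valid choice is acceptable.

Let eps > 0. We seek N > 0 such that y > N implies |(3y + 9)/(6y + 11) − (1/2)| < eps.
(3y + 9)/(6y + 11) − (1/2) = (6(3y + 9) − 3(6y + 11)) / (6(6y + 11)) = 21/(6(6y + 11)).
For y > 0 we have 6y + 11 > 6y, so |(3y + 9)/(6y + 11) − (1/2)| = 21/(6(6y + 11)) < 21/(6·6y) = (7/12)/y.
Thus |(3y + 9)/(6y + 11) − (1/2)| < eps whenever y > (7/12)/eps.
Take N = (7/12)/eps. If y > N then |(3y + 9)/(6y + 11) − (1/2)| < (7/12)/y < eps.

N = (7/12)/eps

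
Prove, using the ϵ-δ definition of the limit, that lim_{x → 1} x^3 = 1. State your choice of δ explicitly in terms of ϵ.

δ = min(1, ϵ/7)

Suppose ϵ > 0. We seek δ > 0 with 0 < |x − 1| < δ ⇒ |x^3 − 1| < ϵ.
Factor: x^3 − 1 = (x − 1)(x^2 + x + 1), so |x^3 − 1| = |x − 1|·|x^2 + x + 1|.
Restrict δ ≤ 1. Then |x − 1| < 1 gives |x| < 2, so by the triangle inequality |x^2 + x + 1| ≤ 2^2 + 2 + 1 = 7.
Hence |x^3 − 1| ≤ 7|x − 1|, which is < ϵ once |x − 1| < ϵ/7.
Take δ = min(1, ϵ/7). If 0 < |x − 1| < δ then both bounds hold and |x^3 − 1| ≤ 7|x − 1| < 7·(ϵ/7) = ϵ.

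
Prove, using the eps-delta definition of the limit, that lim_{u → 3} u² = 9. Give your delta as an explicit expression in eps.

Suppose eps > 0. We seek delta > 0 with 0 < |u − 3| < delta ⇒ |u² − 9| < eps.
Factor: u² − 9 = (u − 3)(u + 3), so |u² − 9| = |u − 3|·|u + 3|.
Impose delta ≤ 1 so that |u| < 4; then |u + 3| ≤ 7.
Hence |u² − 9| ≤ 7|u − 3|, which is < eps once |u − 3| < eps/7.
Take delta = min(1, eps/7). If 0 < |u − 3| < delta then both bounds hold and |u² − 9| ≤ 7|u − 3| < 7·(eps/7) = eps.

delta = min(1, eps/7)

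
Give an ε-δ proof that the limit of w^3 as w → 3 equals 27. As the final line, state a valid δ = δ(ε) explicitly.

Let ε > 0. We seek δ > 0 with 0 < |w − 3| < δ ⇒ |w^3 − 27| < ε.
Factor: w^3 − 27 = (w − 3)(w^2 + 3w + 9), so |w^3 − 27| = |w − 3|·|w^2 + 3w + 9|.
Impose δ ≤ 1 so that |w| < 4; then |w^2 + 3w + 9| ≤ 37.
Hence |w^3 − 27| ≤ 37|w − 3|, which is < ε once |w − 3| < ε/37.
Take δ = min(1, ε/37). If 0 < |w − 3| < δ then both bounds hold and |w^3 − 27| ≤ 37|w − 3| < 37·(ε/37) = ε.

δ = min(1, ε/37)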